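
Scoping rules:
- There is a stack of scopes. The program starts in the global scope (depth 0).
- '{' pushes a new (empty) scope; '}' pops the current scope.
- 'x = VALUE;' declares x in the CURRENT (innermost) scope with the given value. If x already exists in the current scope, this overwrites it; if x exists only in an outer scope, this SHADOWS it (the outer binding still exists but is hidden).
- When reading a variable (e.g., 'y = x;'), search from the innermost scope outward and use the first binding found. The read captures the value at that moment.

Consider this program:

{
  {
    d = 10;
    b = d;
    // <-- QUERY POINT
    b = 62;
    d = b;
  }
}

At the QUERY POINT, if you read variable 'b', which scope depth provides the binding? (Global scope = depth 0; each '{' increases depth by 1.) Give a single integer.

Answer: 2

Derivation:
Step 1: enter scope (depth=1)
Step 2: enter scope (depth=2)
Step 3: declare d=10 at depth 2
Step 4: declare b=(read d)=10 at depth 2
Visible at query point: b=10 d=10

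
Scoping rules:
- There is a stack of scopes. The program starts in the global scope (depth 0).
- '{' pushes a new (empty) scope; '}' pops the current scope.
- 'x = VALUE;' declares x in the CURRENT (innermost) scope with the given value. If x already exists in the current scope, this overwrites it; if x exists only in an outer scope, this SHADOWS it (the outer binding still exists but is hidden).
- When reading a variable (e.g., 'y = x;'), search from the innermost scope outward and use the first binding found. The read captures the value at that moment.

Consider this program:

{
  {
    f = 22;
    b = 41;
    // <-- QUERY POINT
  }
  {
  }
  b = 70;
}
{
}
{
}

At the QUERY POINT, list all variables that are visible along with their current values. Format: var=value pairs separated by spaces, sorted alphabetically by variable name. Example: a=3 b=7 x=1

Step 1: enter scope (depth=1)
Step 2: enter scope (depth=2)
Step 3: declare f=22 at depth 2
Step 4: declare b=41 at depth 2
Visible at query point: b=41 f=22

Answer: b=41 f=22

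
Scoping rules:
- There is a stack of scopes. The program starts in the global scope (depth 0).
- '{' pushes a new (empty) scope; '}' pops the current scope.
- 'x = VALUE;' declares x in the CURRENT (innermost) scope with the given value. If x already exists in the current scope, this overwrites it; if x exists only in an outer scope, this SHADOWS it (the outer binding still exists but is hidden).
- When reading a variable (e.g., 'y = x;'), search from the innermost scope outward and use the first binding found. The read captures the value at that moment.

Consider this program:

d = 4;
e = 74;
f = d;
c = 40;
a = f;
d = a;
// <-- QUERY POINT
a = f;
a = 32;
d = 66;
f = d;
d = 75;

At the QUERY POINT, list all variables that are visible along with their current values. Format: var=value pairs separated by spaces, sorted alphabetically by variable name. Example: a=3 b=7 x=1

Step 1: declare d=4 at depth 0
Step 2: declare e=74 at depth 0
Step 3: declare f=(read d)=4 at depth 0
Step 4: declare c=40 at depth 0
Step 5: declare a=(read f)=4 at depth 0
Step 6: declare d=(read a)=4 at depth 0
Visible at query point: a=4 c=40 d=4 e=74 f=4

Answer: a=4 c=40 d=4 e=74 f=4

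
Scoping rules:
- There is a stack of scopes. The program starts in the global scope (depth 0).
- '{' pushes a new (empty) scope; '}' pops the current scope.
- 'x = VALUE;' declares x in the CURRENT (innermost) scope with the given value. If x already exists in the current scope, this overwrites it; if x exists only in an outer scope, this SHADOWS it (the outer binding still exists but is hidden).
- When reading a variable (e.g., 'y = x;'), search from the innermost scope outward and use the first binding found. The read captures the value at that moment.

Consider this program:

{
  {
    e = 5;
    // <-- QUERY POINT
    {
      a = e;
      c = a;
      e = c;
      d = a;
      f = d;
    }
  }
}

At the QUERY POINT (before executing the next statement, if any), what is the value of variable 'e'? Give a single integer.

Step 1: enter scope (depth=1)
Step 2: enter scope (depth=2)
Step 3: declare e=5 at depth 2
Visible at query point: e=5

Answer: 5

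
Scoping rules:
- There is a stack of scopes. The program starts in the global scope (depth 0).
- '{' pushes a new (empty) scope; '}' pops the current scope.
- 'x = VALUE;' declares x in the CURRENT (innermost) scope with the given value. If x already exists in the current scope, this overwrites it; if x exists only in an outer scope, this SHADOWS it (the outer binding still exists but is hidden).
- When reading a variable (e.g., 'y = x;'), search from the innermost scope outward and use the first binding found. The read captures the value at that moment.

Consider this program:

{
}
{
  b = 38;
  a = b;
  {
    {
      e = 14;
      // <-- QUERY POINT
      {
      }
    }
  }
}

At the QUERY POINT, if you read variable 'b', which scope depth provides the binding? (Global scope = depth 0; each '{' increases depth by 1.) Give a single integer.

Step 1: enter scope (depth=1)
Step 2: exit scope (depth=0)
Step 3: enter scope (depth=1)
Step 4: declare b=38 at depth 1
Step 5: declare a=(read b)=38 at depth 1
Step 6: enter scope (depth=2)
Step 7: enter scope (depth=3)
Step 8: declare e=14 at depth 3
Visible at query point: a=38 b=38 e=14

Answer: 1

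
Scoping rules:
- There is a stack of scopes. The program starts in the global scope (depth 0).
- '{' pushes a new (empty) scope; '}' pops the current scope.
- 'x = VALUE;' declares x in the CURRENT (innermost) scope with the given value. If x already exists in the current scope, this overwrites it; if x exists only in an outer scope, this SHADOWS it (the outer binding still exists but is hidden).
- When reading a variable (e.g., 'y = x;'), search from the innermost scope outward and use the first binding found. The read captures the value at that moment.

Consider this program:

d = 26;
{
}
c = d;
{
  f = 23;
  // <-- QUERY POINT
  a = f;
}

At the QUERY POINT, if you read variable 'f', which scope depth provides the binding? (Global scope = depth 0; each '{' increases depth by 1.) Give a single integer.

Step 1: declare d=26 at depth 0
Step 2: enter scope (depth=1)
Step 3: exit scope (depth=0)
Step 4: declare c=(read d)=26 at depth 0
Step 5: enter scope (depth=1)
Step 6: declare f=23 at depth 1
Visible at query point: c=26 d=26 f=23

Answer: 1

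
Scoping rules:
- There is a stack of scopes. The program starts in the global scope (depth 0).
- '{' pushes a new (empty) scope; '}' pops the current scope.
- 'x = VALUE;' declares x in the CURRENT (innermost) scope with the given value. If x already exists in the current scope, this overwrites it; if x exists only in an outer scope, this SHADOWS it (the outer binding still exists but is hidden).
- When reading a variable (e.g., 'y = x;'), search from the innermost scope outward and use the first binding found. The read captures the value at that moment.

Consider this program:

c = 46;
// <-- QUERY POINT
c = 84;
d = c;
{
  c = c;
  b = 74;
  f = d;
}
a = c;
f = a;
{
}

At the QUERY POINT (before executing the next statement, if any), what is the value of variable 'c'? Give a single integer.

Answer: 46

Derivation:
Step 1: declare c=46 at depth 0
Visible at query point: c=46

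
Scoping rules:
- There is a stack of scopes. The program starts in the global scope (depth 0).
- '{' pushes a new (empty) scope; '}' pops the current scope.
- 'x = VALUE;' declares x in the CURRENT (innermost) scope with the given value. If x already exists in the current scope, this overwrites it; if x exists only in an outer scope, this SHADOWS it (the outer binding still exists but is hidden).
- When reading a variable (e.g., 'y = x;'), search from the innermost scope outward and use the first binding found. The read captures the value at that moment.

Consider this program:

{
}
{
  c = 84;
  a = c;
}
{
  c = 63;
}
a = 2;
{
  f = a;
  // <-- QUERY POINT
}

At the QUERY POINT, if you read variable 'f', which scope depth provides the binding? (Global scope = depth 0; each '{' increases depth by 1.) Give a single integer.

Step 1: enter scope (depth=1)
Step 2: exit scope (depth=0)
Step 3: enter scope (depth=1)
Step 4: declare c=84 at depth 1
Step 5: declare a=(read c)=84 at depth 1
Step 6: exit scope (depth=0)
Step 7: enter scope (depth=1)
Step 8: declare c=63 at depth 1
Step 9: exit scope (depth=0)
Step 10: declare a=2 at depth 0
Step 11: enter scope (depth=1)
Step 12: declare f=(read a)=2 at depth 1
Visible at query point: a=2 f=2

Answer: 1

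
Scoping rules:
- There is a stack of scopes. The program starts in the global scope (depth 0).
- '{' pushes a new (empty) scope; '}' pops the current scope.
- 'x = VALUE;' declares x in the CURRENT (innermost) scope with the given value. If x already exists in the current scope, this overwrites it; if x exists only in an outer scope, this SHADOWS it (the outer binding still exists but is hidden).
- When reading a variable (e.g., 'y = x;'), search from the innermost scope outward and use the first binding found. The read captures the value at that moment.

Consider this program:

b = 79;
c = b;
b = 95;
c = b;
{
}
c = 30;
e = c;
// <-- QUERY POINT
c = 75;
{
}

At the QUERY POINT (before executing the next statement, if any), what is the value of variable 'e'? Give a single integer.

Answer: 30

Derivation:
Step 1: declare b=79 at depth 0
Step 2: declare c=(read b)=79 at depth 0
Step 3: declare b=95 at depth 0
Step 4: declare c=(read b)=95 at depth 0
Step 5: enter scope (depth=1)
Step 6: exit scope (depth=0)
Step 7: declare c=30 at depth 0
Step 8: declare e=(read c)=30 at depth 0
Visible at query point: b=95 c=30 e=30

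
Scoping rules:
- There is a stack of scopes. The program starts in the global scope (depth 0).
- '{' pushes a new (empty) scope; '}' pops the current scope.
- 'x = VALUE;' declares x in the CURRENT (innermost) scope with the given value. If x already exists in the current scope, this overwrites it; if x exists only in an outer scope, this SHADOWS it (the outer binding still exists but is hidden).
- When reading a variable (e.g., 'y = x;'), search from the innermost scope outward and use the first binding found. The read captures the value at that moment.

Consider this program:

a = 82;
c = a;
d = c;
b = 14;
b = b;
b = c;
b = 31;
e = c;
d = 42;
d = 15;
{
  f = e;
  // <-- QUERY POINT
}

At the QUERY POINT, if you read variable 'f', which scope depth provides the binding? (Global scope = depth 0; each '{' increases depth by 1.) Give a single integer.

Answer: 1

Derivation:
Step 1: declare a=82 at depth 0
Step 2: declare c=(read a)=82 at depth 0
Step 3: declare d=(read c)=82 at depth 0
Step 4: declare b=14 at depth 0
Step 5: declare b=(read b)=14 at depth 0
Step 6: declare b=(read c)=82 at depth 0
Step 7: declare b=31 at depth 0
Step 8: declare e=(read c)=82 at depth 0
Step 9: declare d=42 at depth 0
Step 10: declare d=15 at depth 0
Step 11: enter scope (depth=1)
Step 12: declare f=(read e)=82 at depth 1
Visible at query point: a=82 b=31 c=82 d=15 e=82 f=82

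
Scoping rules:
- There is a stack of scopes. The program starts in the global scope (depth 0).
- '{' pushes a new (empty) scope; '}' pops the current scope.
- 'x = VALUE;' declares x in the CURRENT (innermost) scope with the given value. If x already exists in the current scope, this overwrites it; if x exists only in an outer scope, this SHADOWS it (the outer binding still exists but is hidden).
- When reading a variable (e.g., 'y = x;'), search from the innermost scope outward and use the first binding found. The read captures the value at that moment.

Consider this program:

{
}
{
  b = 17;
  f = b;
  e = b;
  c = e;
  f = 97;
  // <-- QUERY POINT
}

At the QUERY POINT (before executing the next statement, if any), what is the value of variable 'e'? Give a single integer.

Step 1: enter scope (depth=1)
Step 2: exit scope (depth=0)
Step 3: enter scope (depth=1)
Step 4: declare b=17 at depth 1
Step 5: declare f=(read b)=17 at depth 1
Step 6: declare e=(read b)=17 at depth 1
Step 7: declare c=(read e)=17 at depth 1
Step 8: declare f=97 at depth 1
Visible at query point: b=17 c=17 e=17 f=97

Answer: 17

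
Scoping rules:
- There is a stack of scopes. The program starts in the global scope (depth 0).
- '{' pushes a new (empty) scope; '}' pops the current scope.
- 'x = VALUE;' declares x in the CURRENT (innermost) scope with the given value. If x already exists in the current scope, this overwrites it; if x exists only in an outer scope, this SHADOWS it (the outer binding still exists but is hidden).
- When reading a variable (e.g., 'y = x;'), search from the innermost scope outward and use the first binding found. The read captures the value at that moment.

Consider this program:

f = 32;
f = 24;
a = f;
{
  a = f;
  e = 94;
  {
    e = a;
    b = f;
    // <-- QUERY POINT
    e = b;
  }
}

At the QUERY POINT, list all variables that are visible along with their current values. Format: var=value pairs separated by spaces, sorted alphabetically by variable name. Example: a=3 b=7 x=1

Step 1: declare f=32 at depth 0
Step 2: declare f=24 at depth 0
Step 3: declare a=(read f)=24 at depth 0
Step 4: enter scope (depth=1)
Step 5: declare a=(read f)=24 at depth 1
Step 6: declare e=94 at depth 1
Step 7: enter scope (depth=2)
Step 8: declare e=(read a)=24 at depth 2
Step 9: declare b=(read f)=24 at depth 2
Visible at query point: a=24 b=24 e=24 f=24

Answer: a=24 b=24 e=24 f=24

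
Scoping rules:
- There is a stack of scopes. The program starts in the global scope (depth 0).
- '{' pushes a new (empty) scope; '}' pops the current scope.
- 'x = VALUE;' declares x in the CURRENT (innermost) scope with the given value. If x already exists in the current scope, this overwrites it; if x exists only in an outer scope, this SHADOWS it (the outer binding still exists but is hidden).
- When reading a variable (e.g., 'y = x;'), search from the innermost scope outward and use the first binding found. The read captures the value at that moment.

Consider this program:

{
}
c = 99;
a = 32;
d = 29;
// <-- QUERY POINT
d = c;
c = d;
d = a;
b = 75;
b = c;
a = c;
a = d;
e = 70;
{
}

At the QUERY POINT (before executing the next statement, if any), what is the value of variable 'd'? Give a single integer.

Step 1: enter scope (depth=1)
Step 2: exit scope (depth=0)
Step 3: declare c=99 at depth 0
Step 4: declare a=32 at depth 0
Step 5: declare d=29 at depth 0
Visible at query point: a=32 c=99 d=29

Answer: 29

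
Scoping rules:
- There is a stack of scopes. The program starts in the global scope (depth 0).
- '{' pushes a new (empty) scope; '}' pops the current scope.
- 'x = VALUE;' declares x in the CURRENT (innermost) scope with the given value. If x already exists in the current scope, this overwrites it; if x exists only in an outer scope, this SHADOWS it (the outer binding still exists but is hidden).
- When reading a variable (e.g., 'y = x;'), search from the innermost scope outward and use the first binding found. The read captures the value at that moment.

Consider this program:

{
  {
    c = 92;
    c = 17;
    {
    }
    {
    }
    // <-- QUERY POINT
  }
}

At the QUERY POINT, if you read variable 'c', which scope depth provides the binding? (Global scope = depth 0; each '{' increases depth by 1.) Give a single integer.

Answer: 2

Derivation:
Step 1: enter scope (depth=1)
Step 2: enter scope (depth=2)
Step 3: declare c=92 at depth 2
Step 4: declare c=17 at depth 2
Step 5: enter scope (depth=3)
Step 6: exit scope (depth=2)
Step 7: enter scope (depth=3)
Step 8: exit scope (depth=2)
Visible at query point: c=17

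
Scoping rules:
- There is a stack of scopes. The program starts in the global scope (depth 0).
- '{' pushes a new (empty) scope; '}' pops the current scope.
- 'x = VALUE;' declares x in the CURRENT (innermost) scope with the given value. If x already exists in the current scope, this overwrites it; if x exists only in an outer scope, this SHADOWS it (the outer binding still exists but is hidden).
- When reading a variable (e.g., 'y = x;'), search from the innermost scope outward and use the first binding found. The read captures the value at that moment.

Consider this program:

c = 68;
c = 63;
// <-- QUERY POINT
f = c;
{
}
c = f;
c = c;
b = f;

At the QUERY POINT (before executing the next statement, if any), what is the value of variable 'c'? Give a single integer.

Step 1: declare c=68 at depth 0
Step 2: declare c=63 at depth 0
Visible at query point: c=63

Answer: 63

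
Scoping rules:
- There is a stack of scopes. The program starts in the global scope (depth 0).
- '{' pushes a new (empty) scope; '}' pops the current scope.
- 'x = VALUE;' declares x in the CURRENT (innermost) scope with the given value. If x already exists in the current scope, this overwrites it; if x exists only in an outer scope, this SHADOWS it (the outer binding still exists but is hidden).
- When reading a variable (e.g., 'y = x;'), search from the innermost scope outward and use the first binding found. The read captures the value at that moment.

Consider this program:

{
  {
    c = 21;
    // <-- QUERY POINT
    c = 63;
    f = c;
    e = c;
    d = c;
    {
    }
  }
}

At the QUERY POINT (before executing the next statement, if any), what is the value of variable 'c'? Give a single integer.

Answer: 21

Derivation:
Step 1: enter scope (depth=1)
Step 2: enter scope (depth=2)
Step 3: declare c=21 at depth 2
Visible at query point: c=21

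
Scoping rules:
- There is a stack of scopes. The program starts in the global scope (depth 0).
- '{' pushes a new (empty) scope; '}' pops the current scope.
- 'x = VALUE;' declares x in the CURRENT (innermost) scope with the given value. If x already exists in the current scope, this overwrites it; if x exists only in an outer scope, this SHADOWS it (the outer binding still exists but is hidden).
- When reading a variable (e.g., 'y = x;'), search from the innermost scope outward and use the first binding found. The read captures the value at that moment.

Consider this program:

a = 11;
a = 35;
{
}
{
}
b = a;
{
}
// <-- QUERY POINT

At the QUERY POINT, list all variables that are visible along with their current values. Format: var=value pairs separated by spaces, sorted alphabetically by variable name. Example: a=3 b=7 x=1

Step 1: declare a=11 at depth 0
Step 2: declare a=35 at depth 0
Step 3: enter scope (depth=1)
Step 4: exit scope (depth=0)
Step 5: enter scope (depth=1)
Step 6: exit scope (depth=0)
Step 7: declare b=(read a)=35 at depth 0
Step 8: enter scope (depth=1)
Step 9: exit scope (depth=0)
Visible at query point: a=35 b=35

Answer: a=35 b=35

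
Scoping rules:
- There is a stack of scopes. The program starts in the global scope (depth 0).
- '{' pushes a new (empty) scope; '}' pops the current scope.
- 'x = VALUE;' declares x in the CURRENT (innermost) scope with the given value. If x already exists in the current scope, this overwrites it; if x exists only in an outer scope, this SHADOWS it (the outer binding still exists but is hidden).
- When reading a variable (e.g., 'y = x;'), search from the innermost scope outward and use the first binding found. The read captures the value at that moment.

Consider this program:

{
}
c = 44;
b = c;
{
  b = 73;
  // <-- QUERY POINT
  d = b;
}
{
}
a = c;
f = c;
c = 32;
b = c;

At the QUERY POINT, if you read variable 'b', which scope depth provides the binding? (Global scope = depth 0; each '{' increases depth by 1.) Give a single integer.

Answer: 1

Derivation:
Step 1: enter scope (depth=1)
Step 2: exit scope (depth=0)
Step 3: declare c=44 at depth 0
Step 4: declare b=(read c)=44 at depth 0
Step 5: enter scope (depth=1)
Step 6: declare b=73 at depth 1
Visible at query point: b=73 c=44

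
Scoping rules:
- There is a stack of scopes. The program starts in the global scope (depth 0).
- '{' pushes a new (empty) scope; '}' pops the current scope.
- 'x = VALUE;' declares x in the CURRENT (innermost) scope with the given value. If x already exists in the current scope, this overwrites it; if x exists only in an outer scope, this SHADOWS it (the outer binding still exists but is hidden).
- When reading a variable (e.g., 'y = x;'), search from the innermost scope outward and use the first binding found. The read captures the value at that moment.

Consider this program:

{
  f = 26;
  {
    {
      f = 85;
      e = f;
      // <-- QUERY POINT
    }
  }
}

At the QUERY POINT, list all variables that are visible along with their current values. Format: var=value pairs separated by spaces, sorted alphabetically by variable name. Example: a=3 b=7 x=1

Answer: e=85 f=85

Derivation:
Step 1: enter scope (depth=1)
Step 2: declare f=26 at depth 1
Step 3: enter scope (depth=2)
Step 4: enter scope (depth=3)
Step 5: declare f=85 at depth 3
Step 6: declare e=(read f)=85 at depth 3
Visible at query point: e=85 f=85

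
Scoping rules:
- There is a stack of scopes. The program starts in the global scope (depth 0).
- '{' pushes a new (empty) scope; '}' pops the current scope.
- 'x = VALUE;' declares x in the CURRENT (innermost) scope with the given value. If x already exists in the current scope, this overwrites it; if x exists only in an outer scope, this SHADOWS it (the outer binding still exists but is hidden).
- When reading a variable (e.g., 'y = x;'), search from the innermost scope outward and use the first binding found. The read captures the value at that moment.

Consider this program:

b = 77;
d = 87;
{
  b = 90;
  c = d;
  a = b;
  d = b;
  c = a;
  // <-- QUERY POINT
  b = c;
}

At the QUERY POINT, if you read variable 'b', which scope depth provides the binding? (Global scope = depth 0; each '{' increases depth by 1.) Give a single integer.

Answer: 1

Derivation:
Step 1: declare b=77 at depth 0
Step 2: declare d=87 at depth 0
Step 3: enter scope (depth=1)
Step 4: declare b=90 at depth 1
Step 5: declare c=(read d)=87 at depth 1
Step 6: declare a=(read b)=90 at depth 1
Step 7: declare d=(read b)=90 at depth 1
Step 8: declare c=(read a)=90 at depth 1
Visible at query point: a=90 b=90 c=90 d=90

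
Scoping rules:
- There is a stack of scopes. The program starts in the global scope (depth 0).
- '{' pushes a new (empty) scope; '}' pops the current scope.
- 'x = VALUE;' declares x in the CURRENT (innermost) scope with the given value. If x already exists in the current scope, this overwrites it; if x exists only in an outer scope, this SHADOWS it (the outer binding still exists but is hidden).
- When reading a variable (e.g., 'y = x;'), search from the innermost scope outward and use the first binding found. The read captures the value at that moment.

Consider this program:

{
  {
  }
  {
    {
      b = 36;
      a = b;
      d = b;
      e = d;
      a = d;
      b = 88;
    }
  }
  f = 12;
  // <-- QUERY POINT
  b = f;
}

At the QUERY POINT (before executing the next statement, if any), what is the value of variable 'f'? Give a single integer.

Step 1: enter scope (depth=1)
Step 2: enter scope (depth=2)
Step 3: exit scope (depth=1)
Step 4: enter scope (depth=2)
Step 5: enter scope (depth=3)
Step 6: declare b=36 at depth 3
Step 7: declare a=(read b)=36 at depth 3
Step 8: declare d=(read b)=36 at depth 3
Step 9: declare e=(read d)=36 at depth 3
Step 10: declare a=(read d)=36 at depth 3
Step 11: declare b=88 at depth 3
Step 12: exit scope (depth=2)
Step 13: exit scope (depth=1)
Step 14: declare f=12 at depth 1
Visible at query point: f=12

Answer: 12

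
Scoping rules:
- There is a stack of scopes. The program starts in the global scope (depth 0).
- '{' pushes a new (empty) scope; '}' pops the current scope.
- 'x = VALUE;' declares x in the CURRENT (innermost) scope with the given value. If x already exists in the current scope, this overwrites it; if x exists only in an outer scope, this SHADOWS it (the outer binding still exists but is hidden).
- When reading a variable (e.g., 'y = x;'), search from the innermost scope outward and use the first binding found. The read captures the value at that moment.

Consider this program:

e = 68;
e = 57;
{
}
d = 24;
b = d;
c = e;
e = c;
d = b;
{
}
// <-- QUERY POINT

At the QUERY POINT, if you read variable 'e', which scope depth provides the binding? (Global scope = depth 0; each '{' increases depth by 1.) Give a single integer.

Step 1: declare e=68 at depth 0
Step 2: declare e=57 at depth 0
Step 3: enter scope (depth=1)
Step 4: exit scope (depth=0)
Step 5: declare d=24 at depth 0
Step 6: declare b=(read d)=24 at depth 0
Step 7: declare c=(read e)=57 at depth 0
Step 8: declare e=(read c)=57 at depth 0
Step 9: declare d=(read b)=24 at depth 0
Step 10: enter scope (depth=1)
Step 11: exit scope (depth=0)
Visible at query point: b=24 c=57 d=24 e=57

Answer: 0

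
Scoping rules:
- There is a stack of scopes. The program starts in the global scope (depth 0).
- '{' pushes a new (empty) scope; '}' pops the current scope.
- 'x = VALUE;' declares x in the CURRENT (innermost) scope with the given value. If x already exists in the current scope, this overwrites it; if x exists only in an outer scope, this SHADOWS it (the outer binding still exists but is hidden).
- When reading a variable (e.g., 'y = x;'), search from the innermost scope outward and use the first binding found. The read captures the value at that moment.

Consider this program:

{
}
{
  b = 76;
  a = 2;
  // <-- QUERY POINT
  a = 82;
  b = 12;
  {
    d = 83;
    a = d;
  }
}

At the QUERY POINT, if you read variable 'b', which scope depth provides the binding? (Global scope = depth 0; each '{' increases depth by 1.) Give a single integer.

Answer: 1

Derivation:
Step 1: enter scope (depth=1)
Step 2: exit scope (depth=0)
Step 3: enter scope (depth=1)
Step 4: declare b=76 at depth 1
Step 5: declare a=2 at depth 1
Visible at query point: a=2 b=76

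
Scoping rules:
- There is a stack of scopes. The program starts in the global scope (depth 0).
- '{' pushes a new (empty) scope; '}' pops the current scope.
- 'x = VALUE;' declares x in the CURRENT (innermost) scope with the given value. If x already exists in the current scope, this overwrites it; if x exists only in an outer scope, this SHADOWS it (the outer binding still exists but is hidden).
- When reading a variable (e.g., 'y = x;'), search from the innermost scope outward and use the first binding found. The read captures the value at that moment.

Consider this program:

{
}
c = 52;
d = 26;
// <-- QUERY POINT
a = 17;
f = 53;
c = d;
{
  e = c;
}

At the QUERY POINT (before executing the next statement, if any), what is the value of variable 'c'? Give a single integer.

Answer: 52

Derivation:
Step 1: enter scope (depth=1)
Step 2: exit scope (depth=0)
Step 3: declare c=52 at depth 0
Step 4: declare d=26 at depth 0
Visible at query point: c=52 d=26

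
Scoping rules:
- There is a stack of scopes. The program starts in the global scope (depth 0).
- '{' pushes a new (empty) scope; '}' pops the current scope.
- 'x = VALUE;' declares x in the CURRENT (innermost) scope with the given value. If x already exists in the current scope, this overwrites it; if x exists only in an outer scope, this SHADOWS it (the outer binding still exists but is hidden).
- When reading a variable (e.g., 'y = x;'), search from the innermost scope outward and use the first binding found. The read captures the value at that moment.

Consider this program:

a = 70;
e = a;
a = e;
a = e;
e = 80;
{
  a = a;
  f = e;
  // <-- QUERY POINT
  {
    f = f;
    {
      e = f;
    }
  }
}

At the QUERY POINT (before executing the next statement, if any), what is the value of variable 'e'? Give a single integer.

Answer: 80

Derivation:
Step 1: declare a=70 at depth 0
Step 2: declare e=(read a)=70 at depth 0
Step 3: declare a=(read e)=70 at depth 0
Step 4: declare a=(read e)=70 at depth 0
Step 5: declare e=80 at depth 0
Step 6: enter scope (depth=1)
Step 7: declare a=(read a)=70 at depth 1
Step 8: declare f=(read e)=80 at depth 1
Visible at query point: a=70 e=80 f=80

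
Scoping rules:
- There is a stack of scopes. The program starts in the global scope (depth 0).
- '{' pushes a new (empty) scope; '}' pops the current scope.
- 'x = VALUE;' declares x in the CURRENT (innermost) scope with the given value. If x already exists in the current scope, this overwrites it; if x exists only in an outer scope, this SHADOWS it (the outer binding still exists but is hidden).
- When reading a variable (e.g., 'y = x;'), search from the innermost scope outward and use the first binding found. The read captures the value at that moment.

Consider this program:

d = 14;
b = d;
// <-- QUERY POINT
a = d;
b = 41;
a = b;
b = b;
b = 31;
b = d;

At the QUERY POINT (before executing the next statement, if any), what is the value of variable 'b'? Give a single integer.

Answer: 14

Derivation:
Step 1: declare d=14 at depth 0
Step 2: declare b=(read d)=14 at depth 0
Visible at query point: b=14 d=14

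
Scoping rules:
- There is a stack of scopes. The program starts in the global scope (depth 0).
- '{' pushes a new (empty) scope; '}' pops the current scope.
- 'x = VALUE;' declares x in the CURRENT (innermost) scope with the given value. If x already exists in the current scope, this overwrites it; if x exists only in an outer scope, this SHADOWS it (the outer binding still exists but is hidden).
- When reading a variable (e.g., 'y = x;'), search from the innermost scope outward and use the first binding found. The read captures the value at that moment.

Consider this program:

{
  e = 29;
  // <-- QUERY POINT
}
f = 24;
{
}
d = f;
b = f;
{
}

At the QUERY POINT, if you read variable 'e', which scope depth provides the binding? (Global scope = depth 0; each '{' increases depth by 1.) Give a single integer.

Step 1: enter scope (depth=1)
Step 2: declare e=29 at depth 1
Visible at query point: e=29

Answer: 1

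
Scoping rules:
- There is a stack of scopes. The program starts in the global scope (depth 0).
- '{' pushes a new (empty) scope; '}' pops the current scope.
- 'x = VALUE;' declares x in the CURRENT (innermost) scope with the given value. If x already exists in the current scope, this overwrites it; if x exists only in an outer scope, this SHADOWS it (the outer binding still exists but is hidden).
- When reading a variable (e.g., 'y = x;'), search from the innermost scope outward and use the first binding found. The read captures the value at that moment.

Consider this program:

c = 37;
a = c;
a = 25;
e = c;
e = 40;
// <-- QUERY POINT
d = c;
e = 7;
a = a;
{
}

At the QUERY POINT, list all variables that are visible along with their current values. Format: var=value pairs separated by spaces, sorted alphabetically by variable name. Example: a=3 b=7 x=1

Step 1: declare c=37 at depth 0
Step 2: declare a=(read c)=37 at depth 0
Step 3: declare a=25 at depth 0
Step 4: declare e=(read c)=37 at depth 0
Step 5: declare e=40 at depth 0
Visible at query point: a=25 c=37 e=40

Answer: a=25 c=37 e=40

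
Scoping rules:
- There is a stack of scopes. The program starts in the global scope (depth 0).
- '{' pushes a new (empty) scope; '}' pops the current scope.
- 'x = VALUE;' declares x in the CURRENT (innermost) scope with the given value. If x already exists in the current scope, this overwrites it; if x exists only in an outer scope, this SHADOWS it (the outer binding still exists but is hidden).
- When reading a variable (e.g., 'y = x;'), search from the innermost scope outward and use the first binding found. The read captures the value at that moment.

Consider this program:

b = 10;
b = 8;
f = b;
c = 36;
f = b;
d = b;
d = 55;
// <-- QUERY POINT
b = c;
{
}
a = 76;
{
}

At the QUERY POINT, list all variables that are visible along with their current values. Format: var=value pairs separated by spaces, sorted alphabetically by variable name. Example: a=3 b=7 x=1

Step 1: declare b=10 at depth 0
Step 2: declare b=8 at depth 0
Step 3: declare f=(read b)=8 at depth 0
Step 4: declare c=36 at depth 0
Step 5: declare f=(read b)=8 at depth 0
Step 6: declare d=(read b)=8 at depth 0
Step 7: declare d=55 at depth 0
Visible at query point: b=8 c=36 d=55 f=8

Answer: b=8 c=36 d=55 f=8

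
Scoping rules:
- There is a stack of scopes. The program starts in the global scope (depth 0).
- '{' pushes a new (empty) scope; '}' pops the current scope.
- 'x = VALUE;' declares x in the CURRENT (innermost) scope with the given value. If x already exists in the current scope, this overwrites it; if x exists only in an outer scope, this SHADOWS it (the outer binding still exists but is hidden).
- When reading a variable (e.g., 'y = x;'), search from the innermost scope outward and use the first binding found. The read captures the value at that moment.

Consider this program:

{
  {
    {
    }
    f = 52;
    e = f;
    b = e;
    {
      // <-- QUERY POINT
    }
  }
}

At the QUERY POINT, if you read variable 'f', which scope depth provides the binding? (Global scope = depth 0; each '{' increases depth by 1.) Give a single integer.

Answer: 2

Derivation:
Step 1: enter scope (depth=1)
Step 2: enter scope (depth=2)
Step 3: enter scope (depth=3)
Step 4: exit scope (depth=2)
Step 5: declare f=52 at depth 2
Step 6: declare e=(read f)=52 at depth 2
Step 7: declare b=(read e)=52 at depth 2
Step 8: enter scope (depth=3)
Visible at query point: b=52 e=52 f=52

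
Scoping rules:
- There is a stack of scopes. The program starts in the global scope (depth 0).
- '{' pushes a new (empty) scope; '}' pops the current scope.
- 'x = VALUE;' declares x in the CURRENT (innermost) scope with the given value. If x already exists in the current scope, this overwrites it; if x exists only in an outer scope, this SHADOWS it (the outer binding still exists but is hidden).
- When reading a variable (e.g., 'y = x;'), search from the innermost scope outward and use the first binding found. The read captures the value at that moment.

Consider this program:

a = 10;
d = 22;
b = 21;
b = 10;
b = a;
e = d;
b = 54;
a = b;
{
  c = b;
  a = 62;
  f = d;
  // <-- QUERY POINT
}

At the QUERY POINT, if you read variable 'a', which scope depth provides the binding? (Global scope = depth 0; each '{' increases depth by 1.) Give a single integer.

Answer: 1

Derivation:
Step 1: declare a=10 at depth 0
Step 2: declare d=22 at depth 0
Step 3: declare b=21 at depth 0
Step 4: declare b=10 at depth 0
Step 5: declare b=(read a)=10 at depth 0
Step 6: declare e=(read d)=22 at depth 0
Step 7: declare b=54 at depth 0
Step 8: declare a=(read b)=54 at depth 0
Step 9: enter scope (depth=1)
Step 10: declare c=(read b)=54 at depth 1
Step 11: declare a=62 at depth 1
Step 12: declare f=(read d)=22 at depth 1
Visible at query point: a=62 b=54 c=54 d=22 e=22 f=22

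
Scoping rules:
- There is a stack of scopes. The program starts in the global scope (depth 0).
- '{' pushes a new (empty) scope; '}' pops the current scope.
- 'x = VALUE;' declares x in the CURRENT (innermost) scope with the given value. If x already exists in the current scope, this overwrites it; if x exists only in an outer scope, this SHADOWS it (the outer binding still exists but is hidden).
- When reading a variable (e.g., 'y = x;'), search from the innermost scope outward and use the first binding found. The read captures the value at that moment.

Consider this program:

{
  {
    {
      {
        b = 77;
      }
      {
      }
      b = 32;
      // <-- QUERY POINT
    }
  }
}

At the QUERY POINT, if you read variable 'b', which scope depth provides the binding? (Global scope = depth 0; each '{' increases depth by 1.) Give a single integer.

Step 1: enter scope (depth=1)
Step 2: enter scope (depth=2)
Step 3: enter scope (depth=3)
Step 4: enter scope (depth=4)
Step 5: declare b=77 at depth 4
Step 6: exit scope (depth=3)
Step 7: enter scope (depth=4)
Step 8: exit scope (depth=3)
Step 9: declare b=32 at depth 3
Visible at query point: b=32

Answer: 3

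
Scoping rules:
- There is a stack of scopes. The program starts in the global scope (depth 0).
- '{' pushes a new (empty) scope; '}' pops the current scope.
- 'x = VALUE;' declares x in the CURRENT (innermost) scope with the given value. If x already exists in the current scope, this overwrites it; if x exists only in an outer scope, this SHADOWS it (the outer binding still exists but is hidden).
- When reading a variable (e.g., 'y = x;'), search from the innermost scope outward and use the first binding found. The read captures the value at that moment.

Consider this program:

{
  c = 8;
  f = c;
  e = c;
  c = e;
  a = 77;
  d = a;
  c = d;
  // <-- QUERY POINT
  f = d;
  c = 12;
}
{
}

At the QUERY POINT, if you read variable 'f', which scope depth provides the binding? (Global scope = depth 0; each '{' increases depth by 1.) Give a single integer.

Step 1: enter scope (depth=1)
Step 2: declare c=8 at depth 1
Step 3: declare f=(read c)=8 at depth 1
Step 4: declare e=(read c)=8 at depth 1
Step 5: declare c=(read e)=8 at depth 1
Step 6: declare a=77 at depth 1
Step 7: declare d=(read a)=77 at depth 1
Step 8: declare c=(read d)=77 at depth 1
Visible at query point: a=77 c=77 d=77 e=8 f=8

Answer: 1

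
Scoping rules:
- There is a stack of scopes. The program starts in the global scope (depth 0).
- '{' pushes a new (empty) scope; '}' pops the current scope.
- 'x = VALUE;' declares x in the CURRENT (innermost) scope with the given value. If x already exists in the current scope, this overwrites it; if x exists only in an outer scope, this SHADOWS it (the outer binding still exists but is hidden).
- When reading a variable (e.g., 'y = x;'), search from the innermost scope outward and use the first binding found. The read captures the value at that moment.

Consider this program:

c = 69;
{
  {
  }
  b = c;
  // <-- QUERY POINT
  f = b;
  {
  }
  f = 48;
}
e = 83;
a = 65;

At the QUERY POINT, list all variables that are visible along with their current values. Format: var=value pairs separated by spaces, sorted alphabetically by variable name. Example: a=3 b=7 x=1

Step 1: declare c=69 at depth 0
Step 2: enter scope (depth=1)
Step 3: enter scope (depth=2)
Step 4: exit scope (depth=1)
Step 5: declare b=(read c)=69 at depth 1
Visible at query point: b=69 c=69

Answer: b=69 c=69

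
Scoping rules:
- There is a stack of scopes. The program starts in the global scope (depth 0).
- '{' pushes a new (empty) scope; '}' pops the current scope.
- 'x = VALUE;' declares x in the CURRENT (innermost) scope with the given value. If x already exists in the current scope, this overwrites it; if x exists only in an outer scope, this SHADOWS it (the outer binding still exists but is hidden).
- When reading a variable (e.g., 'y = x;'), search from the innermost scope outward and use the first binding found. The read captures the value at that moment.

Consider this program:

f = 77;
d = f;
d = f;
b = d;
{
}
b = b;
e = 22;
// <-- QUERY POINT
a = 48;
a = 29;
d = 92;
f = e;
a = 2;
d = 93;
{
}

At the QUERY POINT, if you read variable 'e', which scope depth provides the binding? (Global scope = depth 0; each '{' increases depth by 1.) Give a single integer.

Step 1: declare f=77 at depth 0
Step 2: declare d=(read f)=77 at depth 0
Step 3: declare d=(read f)=77 at depth 0
Step 4: declare b=(read d)=77 at depth 0
Step 5: enter scope (depth=1)
Step 6: exit scope (depth=0)
Step 7: declare b=(read b)=77 at depth 0
Step 8: declare e=22 at depth 0
Visible at query point: b=77 d=77 e=22 f=77

Answer: 0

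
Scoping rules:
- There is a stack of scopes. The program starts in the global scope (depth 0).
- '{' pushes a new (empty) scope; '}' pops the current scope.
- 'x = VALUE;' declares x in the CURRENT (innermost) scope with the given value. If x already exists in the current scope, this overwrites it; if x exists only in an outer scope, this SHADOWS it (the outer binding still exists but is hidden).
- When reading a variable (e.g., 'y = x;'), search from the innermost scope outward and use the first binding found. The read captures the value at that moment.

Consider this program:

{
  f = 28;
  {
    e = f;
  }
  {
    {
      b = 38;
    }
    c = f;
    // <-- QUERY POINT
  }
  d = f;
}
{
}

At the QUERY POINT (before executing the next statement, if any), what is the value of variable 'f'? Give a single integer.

Answer: 28

Derivation:
Step 1: enter scope (depth=1)
Step 2: declare f=28 at depth 1
Step 3: enter scope (depth=2)
Step 4: declare e=(read f)=28 at depth 2
Step 5: exit scope (depth=1)
Step 6: enter scope (depth=2)
Step 7: enter scope (depth=3)
Step 8: declare b=38 at depth 3
Step 9: exit scope (depth=2)
Step 10: declare c=(read f)=28 at depth 2
Visible at query point: c=28 f=28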